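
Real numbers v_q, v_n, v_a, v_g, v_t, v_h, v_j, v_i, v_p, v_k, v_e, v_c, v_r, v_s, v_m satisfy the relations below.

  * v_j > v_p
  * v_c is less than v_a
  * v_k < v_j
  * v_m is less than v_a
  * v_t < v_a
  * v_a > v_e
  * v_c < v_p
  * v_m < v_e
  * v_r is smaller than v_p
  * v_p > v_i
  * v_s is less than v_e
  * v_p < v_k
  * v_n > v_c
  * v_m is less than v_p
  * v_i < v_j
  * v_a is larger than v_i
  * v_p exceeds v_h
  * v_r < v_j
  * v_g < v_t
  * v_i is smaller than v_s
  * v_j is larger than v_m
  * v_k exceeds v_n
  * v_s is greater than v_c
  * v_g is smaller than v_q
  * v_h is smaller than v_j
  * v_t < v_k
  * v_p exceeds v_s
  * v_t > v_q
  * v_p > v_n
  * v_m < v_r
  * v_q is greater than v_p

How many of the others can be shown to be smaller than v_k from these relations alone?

11

The elements the relations force below v_k are v_g, v_h, v_m, v_c, v_i, v_n, v_s, v_r, v_p, v_q, v_t — no chain reaches any other.
That is 11.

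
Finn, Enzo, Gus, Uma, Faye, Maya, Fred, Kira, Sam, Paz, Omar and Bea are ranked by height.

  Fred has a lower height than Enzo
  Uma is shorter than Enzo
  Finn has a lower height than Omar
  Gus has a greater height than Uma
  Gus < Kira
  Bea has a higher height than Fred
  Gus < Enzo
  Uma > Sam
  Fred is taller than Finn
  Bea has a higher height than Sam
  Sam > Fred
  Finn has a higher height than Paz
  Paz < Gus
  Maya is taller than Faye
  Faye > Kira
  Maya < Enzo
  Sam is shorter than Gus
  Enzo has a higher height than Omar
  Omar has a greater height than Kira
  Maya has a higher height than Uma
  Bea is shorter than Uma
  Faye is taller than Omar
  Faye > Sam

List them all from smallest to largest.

Nothing is placed below Paz, so it is least; from there Paz < Finn; Finn < Fred; Fred < Sam; Sam < Bea; Bea < Uma; Uma < Gus; Gus < Kira; Kira < Omar; Omar < Faye; Faye < Maya; Maya < Enzo, each given directly.

Paz < Finn < Fred < Sam < Bea < Uma < Gus < Kira < Omar < Faye < Maya < Enzo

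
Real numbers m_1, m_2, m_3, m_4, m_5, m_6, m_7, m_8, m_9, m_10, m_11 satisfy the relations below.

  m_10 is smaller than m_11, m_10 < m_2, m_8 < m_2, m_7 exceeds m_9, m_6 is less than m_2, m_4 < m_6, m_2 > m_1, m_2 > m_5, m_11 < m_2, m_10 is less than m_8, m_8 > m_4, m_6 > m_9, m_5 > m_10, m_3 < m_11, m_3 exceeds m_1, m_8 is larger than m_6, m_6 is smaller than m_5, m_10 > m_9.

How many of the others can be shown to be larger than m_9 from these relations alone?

7

From m_9 the given relations immediately reach m_10, m_6, m_7.
From those, m_11, m_8, m_5, m_2 — 7 in total.
No other element is forced above m_9 by the given relations, so the count is 7.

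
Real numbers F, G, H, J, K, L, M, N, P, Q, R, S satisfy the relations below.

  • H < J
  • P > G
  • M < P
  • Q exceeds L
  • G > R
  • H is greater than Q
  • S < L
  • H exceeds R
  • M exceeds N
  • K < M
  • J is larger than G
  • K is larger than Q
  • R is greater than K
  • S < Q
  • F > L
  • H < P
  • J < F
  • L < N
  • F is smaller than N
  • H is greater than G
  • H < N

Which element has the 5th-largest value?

Chaining the given pairs: S < L < Q < K < R < G < H < J < F < N < M < P.
Counting 5 from the largest end gives J.

J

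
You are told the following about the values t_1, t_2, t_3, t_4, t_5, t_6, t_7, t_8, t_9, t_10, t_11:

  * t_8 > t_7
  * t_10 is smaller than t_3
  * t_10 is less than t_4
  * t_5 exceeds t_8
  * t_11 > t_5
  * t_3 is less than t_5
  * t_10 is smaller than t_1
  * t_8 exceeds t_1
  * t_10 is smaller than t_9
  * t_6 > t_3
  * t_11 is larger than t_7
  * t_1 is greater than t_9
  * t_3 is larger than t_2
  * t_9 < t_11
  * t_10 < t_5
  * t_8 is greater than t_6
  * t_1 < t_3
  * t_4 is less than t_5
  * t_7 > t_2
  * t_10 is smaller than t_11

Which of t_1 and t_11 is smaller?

t_1

t_1 < t_3 < t_6 < t_8 < t_5 < t_11, by transitivity through t_3, t_6, t_8, t_5.
So t_1 < t_11; t_1 is the smaller of the two.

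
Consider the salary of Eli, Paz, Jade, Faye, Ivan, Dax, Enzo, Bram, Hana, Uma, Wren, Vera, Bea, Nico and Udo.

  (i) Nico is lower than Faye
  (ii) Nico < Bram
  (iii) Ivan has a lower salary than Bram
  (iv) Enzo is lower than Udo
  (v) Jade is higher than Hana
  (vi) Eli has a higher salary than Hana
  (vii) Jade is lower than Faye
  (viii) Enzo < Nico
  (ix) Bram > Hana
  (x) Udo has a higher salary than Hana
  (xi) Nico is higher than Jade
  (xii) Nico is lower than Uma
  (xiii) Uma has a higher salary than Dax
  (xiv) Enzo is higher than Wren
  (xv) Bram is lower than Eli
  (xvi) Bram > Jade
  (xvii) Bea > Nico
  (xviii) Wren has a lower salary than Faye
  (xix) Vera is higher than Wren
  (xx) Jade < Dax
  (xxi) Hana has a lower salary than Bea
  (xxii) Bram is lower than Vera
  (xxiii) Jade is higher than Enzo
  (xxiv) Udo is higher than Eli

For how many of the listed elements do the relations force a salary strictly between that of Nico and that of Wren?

Chaining upward from Wren reaches: Enzo, Jade, Dax, Bram, Eli, Faye, Uma, Bea, Vera, Udo.
Chaining downward from Nico reaches: Hana, Enzo, Jade.
Strictly between Wren and Nico are those in both lists: Enzo, Jade — 2 elements.

2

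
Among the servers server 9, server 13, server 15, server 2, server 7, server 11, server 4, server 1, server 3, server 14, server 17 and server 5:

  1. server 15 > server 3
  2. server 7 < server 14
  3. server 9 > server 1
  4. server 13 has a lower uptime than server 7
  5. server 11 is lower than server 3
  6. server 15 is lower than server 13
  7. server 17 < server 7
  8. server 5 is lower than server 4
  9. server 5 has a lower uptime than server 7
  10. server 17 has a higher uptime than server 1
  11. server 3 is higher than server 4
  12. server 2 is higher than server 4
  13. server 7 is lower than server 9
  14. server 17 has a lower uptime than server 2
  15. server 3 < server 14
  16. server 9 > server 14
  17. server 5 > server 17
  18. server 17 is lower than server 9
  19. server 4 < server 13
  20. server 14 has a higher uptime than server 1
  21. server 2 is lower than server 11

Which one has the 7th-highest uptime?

server 11

The consecutive relations fix a unique order: server 1 < server 17 < server 5 < server 4 < server 2 < server 11 < server 3 < server 15 < server 13 < server 7 < server 14 < server 9.
The 7th largest is server 11.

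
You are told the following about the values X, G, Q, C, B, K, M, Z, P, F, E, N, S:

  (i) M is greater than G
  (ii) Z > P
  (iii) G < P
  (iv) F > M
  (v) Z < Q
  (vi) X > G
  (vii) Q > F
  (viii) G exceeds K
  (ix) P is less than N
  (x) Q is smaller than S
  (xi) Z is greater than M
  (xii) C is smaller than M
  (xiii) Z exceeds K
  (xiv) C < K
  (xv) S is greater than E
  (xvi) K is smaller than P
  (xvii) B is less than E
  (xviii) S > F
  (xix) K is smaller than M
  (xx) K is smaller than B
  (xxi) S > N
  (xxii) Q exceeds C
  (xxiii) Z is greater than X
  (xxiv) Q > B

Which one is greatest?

S

C is not greatest since C < K; K is not greatest since K < P; G is not greatest since G < X; M is not greatest since M < Z; B is not greatest since B < E; F is not greatest since F < Q; P is not greatest since P < N; N is not greatest since N < S; X is not greatest since X < Z; Z is not greatest since Z < Q; Q is not greatest since Q < S; E is not greatest since E < S.
Only S has nothing above it, so S is the greatest.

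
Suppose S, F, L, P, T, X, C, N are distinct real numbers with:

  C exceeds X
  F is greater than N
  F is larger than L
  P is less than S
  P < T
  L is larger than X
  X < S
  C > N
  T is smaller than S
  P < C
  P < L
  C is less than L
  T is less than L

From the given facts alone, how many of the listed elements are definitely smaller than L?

The elements the relations force below L are P, X, N, T, C — no chain reaches any other.
That is 5.

5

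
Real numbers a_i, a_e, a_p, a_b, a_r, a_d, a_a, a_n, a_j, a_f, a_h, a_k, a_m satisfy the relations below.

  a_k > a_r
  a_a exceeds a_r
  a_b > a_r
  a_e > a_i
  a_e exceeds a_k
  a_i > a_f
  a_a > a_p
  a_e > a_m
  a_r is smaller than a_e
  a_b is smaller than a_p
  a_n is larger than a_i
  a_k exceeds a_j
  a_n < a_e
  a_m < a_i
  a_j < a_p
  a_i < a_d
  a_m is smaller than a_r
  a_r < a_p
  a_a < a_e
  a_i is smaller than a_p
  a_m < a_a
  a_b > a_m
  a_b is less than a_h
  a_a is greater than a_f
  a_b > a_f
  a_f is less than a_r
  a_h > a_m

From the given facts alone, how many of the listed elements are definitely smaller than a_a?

7

From a_a the given relations immediately reach a_m, a_f, a_r, a_p.
From those, a_i, a_j, a_b — 7 in total.
Nothing else is reachable below a_a; 7 in all.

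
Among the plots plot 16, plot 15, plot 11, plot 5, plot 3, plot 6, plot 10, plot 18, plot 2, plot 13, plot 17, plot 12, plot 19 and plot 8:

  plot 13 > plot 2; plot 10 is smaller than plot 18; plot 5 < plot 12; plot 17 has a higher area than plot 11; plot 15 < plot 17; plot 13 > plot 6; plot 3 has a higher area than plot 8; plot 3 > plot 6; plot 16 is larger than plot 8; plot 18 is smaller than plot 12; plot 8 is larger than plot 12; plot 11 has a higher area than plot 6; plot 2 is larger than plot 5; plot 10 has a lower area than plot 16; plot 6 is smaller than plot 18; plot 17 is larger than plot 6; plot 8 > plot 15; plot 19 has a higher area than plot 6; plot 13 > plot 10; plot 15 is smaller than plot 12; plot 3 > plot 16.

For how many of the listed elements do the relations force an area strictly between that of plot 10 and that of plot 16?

3

The relations place plot 10 below plot 16. An element lies strictly between them when it is forced above plot 10 and also forced below plot 16.
Above plot 10: {plot 18, plot 12, plot 8, plot 13, plot 3}. Below plot 16: {plot 5, plot 6, plot 18, plot 15, plot 12, plot 8}.
Intersection: {plot 18, plot 12, plot 8} — 3.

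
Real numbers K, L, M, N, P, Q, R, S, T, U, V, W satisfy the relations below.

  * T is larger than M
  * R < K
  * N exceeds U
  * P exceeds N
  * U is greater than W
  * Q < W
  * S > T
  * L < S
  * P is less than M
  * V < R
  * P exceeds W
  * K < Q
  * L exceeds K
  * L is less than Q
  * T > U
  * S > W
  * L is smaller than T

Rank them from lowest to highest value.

The consecutive links are each given: V < R; R < K; K < L; L < Q; Q < W; W < U; U < N; N < P; P < M; M < T; T < S.

V < R < K < L < Q < W < U < N < P < M < T < S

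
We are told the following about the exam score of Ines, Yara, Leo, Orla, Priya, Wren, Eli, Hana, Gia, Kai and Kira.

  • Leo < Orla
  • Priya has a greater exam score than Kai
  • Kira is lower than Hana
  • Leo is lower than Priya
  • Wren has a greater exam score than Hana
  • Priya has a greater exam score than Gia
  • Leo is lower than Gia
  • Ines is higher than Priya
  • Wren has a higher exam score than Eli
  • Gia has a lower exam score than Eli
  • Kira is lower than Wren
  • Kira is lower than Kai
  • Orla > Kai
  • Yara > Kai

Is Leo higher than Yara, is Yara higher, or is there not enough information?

undetermined

Following every chain through Leo: above Leo we get Gia, Priya, Orla, Eli, Ines, Wren.
Yara is not reached, and no chain runs the other way from Yara to Leo.
So the given relations leave the order of Leo and Yara undetermined.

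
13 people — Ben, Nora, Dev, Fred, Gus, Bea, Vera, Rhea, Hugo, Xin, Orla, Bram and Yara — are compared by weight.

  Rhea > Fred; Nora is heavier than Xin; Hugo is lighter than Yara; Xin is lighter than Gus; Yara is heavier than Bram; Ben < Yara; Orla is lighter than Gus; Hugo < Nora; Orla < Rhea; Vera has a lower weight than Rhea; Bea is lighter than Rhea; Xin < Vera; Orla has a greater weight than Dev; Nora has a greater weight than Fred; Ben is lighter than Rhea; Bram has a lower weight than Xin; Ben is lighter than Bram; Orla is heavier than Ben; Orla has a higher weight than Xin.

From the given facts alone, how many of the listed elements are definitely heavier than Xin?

5

Directly above Xin: Orla, Vera, Nora, Gus.
One step further: Rhea (5 so far).
No other element is forced above Xin by the given relations, so the count is 5.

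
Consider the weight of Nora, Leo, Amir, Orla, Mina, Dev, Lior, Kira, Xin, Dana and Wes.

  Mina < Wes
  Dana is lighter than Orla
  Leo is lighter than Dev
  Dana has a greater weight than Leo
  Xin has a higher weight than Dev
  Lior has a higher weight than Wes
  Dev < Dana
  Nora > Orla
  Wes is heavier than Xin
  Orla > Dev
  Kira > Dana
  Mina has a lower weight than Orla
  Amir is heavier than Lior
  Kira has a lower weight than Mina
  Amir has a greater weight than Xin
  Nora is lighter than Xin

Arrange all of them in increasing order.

Leo < Dev < Dana < Kira < Mina < Orla < Nora < Xin < Wes < Lior < Amir

The consecutive links are each given: Leo < Dev; Dev < Dana; Dana < Kira; Kira < Mina; Mina < Orla; Orla < Nora; Nora < Xin; Xin < Wes; Wes < Lior; Lior < Amir.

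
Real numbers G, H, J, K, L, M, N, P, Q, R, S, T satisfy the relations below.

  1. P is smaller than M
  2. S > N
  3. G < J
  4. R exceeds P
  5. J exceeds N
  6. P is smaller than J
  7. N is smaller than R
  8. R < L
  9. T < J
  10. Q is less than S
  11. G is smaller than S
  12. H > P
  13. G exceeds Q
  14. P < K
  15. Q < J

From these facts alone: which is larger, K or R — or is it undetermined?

Following every chain through R: above R we get L; below R we get N, P.
K is not reached, and no chain runs the other way from K to R.
So the given relations leave the order of R and K undetermined.

undetermined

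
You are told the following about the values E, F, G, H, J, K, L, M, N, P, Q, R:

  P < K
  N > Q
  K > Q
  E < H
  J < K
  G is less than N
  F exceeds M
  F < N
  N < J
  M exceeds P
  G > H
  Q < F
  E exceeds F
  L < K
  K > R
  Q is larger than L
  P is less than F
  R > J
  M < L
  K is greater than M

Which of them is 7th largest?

Piecing the relations together gives one ordering: P < M < L < Q < F < E < H < G < N < J < R < K.
Counting 7 from the largest end gives E.

E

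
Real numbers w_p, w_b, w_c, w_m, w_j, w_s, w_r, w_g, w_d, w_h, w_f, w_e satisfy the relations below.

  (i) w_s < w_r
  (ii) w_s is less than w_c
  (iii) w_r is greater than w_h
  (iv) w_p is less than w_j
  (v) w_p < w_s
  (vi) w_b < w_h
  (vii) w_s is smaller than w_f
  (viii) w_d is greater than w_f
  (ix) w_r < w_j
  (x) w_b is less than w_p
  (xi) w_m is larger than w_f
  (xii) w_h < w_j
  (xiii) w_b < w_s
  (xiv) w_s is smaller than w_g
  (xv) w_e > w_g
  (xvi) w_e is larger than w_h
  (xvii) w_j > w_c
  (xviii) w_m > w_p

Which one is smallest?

w_b

Chaining upward from w_b: directly above it, w_p, w_s, w_h; then w_f, w_r, w_c, w_g, w_e, w_j, w_m; then w_d.
That covers every other element, and nothing is given below w_b, so w_b is the smallest.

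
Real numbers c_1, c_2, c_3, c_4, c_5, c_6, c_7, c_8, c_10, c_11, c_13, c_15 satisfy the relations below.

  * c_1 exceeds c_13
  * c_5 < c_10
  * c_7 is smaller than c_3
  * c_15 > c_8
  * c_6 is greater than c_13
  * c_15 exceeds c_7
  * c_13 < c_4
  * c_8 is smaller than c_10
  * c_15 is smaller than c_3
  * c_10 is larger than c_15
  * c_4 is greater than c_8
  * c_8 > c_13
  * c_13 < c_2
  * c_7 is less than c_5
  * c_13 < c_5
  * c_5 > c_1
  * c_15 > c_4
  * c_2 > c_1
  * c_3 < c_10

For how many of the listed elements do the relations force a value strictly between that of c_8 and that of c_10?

3

The relations place c_8 below c_10. An element lies strictly between them when it is forced above c_8 and also forced below c_10.
Above c_8: {c_4, c_15, c_3}. Below c_10: {c_13, c_7, c_1, c_4, c_15, c_3, c_5}.
Intersection: {c_4, c_15, c_3} — 3.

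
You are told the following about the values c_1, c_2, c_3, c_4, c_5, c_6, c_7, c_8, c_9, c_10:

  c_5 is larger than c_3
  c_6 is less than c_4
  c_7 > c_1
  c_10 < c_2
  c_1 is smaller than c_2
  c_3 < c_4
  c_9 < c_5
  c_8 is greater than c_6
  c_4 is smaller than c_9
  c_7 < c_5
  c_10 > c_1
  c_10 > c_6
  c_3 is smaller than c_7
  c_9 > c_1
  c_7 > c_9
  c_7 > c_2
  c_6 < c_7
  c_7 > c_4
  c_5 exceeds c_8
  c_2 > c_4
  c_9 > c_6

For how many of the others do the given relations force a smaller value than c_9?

From c_9 the given relations immediately reach c_6, c_1, c_4.
From those, c_3 — 4 in total.
Nothing else is reachable below c_9; 4 in all.

4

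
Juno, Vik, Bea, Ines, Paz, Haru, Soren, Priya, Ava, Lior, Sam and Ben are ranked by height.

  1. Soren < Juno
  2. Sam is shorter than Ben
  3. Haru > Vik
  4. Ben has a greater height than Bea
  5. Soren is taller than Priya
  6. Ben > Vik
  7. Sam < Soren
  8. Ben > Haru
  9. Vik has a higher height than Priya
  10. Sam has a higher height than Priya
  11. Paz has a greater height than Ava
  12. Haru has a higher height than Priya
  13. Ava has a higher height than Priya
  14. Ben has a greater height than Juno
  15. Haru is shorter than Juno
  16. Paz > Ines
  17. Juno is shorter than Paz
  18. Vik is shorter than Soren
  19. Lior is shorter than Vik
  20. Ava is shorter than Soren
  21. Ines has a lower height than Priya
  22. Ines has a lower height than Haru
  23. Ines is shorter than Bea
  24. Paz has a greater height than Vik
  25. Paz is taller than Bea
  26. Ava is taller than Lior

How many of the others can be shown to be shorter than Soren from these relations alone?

From Soren the given relations immediately reach Priya, Ava, Sam, Vik.
From those, Ines, Lior — 6 in total.
No other element is forced below Soren by the given relations, so the count is 6.

6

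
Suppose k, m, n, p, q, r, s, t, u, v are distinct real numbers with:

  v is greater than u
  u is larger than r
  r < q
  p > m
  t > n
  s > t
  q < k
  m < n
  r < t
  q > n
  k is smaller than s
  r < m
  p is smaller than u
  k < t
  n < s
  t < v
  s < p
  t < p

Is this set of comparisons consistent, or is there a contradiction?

The single ordering r < m < n < q < k < t < s < p < u < v satisfies every listed relation, so no contradiction arises.

consistent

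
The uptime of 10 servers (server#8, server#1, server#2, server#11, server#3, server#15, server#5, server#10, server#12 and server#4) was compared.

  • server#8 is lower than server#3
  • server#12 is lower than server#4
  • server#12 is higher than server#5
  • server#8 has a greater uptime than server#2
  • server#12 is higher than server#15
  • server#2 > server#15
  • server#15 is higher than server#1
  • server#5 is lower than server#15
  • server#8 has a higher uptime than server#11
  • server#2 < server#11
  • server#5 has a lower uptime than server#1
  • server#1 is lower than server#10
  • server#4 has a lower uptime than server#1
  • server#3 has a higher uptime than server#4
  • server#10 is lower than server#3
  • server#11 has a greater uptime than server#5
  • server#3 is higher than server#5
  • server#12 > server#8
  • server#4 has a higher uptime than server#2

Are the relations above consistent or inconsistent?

inconsistent

Chaining the given relations yields server#15 < server#2 < server#11 < server#8 < server#12 < server#4 < server#1, so server#15 < server#1. But one relation states server#1 < server#15. These cannot both hold.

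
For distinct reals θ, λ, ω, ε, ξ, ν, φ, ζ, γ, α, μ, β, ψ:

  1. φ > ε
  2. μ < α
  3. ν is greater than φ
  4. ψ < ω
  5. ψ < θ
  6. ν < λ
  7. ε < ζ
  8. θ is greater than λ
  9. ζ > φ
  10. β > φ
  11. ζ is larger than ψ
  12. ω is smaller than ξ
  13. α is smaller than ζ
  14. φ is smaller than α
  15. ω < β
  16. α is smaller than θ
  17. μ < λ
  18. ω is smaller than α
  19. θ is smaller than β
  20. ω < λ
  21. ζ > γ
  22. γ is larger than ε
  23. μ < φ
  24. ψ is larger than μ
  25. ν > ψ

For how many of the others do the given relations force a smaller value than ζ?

Directly below ζ: ε, γ, ψ, φ, α.
One step further: μ, ω (7 so far).
No other element is forced below ζ by the given relations, so the count is 7.

7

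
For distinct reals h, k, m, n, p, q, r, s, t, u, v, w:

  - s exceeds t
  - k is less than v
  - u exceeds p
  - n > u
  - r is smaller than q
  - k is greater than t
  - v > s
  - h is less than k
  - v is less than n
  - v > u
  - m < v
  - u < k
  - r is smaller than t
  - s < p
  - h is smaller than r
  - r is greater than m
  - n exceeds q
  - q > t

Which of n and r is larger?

n

Following the relations from r: r < t < s < p < u < k < v < n.
So r < n; n is the larger of the two.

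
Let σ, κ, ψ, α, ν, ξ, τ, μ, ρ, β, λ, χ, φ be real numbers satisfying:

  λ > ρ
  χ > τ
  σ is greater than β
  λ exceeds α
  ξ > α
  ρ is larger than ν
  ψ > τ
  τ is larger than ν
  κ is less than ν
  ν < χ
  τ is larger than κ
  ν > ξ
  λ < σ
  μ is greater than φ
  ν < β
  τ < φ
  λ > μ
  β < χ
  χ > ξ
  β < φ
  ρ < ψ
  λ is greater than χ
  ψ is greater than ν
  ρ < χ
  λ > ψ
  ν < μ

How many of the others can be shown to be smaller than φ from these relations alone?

6

Directly below φ: τ, β.
One step further: κ, ν (4 so far).
One step further: ξ (5 so far).
One step further: α (6 so far).
No other element is forced below φ by the given relations, so the count is 6.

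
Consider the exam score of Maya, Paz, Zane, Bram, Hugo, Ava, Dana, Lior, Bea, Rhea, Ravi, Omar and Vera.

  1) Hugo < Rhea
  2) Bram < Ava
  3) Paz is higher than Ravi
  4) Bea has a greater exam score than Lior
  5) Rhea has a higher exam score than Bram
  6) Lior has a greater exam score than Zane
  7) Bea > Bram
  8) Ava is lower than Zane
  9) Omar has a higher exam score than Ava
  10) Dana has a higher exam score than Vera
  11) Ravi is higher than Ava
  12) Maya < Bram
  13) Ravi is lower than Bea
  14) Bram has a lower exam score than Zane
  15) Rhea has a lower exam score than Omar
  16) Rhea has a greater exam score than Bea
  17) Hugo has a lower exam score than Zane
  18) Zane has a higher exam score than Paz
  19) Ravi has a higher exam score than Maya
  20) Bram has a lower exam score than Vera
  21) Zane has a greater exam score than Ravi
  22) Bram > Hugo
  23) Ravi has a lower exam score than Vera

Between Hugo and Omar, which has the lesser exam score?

Hugo

The relevant relations are Hugo < Bram; Bram < Ava; Ava < Ravi; Ravi < Paz; Paz < Zane; Zane < Lior; Lior < Bea; Bea < Rhea; Rhea < Omar.
Together: Hugo < Bram < Ava < Ravi < Paz < Zane < Lior < Bea < Rhea < Omar.
So Hugo < Omar; Hugo is the lower of the two.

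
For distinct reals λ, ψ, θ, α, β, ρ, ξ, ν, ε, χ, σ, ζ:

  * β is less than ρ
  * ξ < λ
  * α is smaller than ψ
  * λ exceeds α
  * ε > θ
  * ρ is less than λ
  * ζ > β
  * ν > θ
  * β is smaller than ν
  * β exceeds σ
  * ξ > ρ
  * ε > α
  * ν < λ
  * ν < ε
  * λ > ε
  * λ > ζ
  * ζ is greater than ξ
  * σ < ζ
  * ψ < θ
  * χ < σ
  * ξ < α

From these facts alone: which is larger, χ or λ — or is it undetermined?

λ

The relevant relations are χ < σ; σ < β; β < ρ; ρ < ξ; ξ < α; α < ψ; ψ < θ; θ < ν; ν < ε; ε < λ.
Chaining these gives χ < σ < β < ρ < ξ < α < ψ < θ < ν < ε < λ.
So λ is larger.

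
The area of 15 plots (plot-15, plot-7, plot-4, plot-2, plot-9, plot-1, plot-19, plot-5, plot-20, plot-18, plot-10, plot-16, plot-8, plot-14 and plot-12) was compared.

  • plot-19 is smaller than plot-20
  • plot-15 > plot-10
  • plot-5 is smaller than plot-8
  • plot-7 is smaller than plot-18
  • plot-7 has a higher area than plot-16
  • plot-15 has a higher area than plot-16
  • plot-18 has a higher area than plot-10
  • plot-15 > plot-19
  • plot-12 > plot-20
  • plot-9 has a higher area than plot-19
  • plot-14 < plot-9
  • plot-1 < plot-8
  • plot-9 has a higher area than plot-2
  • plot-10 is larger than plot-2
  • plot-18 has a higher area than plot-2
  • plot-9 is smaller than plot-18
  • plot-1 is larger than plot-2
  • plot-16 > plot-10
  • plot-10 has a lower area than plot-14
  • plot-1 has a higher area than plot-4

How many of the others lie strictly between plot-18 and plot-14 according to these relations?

1

Chaining upward from plot-14 reaches: plot-9.
Chaining downward from plot-18 reaches: plot-2, plot-10, plot-16, plot-19, plot-7, plot-9.
Strictly between plot-14 and plot-18 are those in both lists: plot-9 — 1 element.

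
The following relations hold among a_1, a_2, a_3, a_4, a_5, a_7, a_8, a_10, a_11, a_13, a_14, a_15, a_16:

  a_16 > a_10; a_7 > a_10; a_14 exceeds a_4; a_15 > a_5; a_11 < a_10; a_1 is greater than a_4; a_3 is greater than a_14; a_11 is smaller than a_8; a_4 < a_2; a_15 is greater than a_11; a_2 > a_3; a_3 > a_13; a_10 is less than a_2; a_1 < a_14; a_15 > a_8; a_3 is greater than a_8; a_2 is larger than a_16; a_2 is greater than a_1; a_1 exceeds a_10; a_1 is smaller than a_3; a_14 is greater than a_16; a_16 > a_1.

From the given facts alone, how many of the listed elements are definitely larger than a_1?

The elements the relations force above a_1 are a_16, a_14, a_3, a_2 — no chain reaches any other.
That is 4.

4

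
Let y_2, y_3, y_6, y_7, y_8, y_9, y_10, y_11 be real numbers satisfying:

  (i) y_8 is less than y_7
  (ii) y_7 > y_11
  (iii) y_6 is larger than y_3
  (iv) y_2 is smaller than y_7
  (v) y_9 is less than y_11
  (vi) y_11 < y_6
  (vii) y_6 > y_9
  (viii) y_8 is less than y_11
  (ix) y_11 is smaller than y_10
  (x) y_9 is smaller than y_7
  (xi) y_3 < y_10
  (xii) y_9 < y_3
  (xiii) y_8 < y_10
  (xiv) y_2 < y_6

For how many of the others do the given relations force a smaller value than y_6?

5

Directly below y_6: y_2, y_9, y_11, y_3.
One step further: y_8 (5 so far).
Nothing else is reachable below y_6; 5 in all.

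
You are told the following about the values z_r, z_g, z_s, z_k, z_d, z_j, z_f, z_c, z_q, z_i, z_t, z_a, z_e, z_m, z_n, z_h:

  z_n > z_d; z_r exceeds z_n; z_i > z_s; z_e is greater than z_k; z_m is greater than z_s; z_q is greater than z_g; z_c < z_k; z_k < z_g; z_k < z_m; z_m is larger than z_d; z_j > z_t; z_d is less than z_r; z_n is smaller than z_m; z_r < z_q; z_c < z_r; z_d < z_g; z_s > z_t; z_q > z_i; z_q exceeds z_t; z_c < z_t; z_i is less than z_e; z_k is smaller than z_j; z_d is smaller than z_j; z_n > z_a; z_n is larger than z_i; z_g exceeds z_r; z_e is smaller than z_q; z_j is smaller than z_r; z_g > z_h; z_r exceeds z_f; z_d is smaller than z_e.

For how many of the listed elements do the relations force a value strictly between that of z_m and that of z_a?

1

The relations place z_a below z_m. An element lies strictly between them when it is forced above z_a and also forced below z_m.
Above z_a: {z_n, z_r, z_g, z_q}. Below z_m: {z_c, z_d, z_t, z_s, z_k, z_i, z_n}.
Intersection: {z_n} — 1.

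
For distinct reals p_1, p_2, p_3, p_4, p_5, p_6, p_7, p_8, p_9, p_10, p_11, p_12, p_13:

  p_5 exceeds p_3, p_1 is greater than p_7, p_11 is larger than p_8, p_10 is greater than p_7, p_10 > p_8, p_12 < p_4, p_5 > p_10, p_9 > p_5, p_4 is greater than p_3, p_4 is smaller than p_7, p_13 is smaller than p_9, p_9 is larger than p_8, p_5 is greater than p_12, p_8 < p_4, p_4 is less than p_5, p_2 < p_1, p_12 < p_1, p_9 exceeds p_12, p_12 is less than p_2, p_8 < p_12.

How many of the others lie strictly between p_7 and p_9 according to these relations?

2

The relations place p_7 below p_9. An element lies strictly between them when it is forced above p_7 and also forced below p_9.
Above p_7: {p_10, p_5, p_1}. Below p_9: {p_8, p_3, p_12, p_4, p_10, p_5, p_13}.
Intersection: {p_10, p_5} — 2.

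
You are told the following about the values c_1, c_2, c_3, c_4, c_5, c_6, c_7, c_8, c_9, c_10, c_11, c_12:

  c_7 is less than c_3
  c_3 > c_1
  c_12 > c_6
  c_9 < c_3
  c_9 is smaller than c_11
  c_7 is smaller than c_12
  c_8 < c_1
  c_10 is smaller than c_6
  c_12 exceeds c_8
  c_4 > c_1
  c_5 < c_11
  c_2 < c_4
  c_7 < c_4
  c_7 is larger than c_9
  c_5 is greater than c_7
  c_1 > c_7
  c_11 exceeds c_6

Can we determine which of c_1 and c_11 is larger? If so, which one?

Following every chain through c_11: below c_11 we get c_9, c_10, c_7, c_5, c_6.
c_1 is not reached, and no chain runs the other way from c_1 to c_11.
So the given relations leave the order of c_11 and c_1 undetermined.

undetermined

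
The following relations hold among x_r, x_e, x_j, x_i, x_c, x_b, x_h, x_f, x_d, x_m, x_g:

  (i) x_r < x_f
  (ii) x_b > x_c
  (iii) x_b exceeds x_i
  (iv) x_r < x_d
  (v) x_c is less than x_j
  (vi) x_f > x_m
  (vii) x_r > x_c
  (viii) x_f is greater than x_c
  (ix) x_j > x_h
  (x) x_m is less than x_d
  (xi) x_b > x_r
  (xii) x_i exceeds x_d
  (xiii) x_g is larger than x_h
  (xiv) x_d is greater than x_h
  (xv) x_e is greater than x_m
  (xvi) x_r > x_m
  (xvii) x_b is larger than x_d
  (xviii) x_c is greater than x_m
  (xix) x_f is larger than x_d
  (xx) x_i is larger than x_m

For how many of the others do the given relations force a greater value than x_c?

Directly above x_c: x_r, x_b, x_f, x_j.
One step further: x_d (5 so far).
One step further: x_i (6 so far).
Nothing else is reachable above x_c; 6 in all.

6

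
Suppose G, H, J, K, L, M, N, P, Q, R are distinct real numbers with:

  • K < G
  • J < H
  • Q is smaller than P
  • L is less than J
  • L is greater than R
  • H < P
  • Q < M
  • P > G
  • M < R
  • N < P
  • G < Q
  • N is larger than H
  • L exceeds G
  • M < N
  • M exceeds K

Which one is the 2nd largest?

N

The consecutive relations fix a unique order: K < G < Q < M < R < L < J < H < N < P.
Counting 2 from the largest end gives N.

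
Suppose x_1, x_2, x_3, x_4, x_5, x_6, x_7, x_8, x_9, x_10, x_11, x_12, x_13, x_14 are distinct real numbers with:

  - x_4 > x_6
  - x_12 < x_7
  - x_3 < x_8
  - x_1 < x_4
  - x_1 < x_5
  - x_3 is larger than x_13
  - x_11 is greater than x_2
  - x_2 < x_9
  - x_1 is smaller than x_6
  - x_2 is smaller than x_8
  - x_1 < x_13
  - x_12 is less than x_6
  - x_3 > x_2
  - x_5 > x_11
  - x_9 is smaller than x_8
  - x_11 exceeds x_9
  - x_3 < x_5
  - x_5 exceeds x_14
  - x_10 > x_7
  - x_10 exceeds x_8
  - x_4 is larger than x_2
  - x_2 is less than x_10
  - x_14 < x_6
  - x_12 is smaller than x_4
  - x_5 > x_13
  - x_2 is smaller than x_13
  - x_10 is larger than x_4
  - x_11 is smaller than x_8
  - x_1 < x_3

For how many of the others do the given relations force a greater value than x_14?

Directly above x_14: x_6, x_5.
One step further: x_4 (3 so far).
One step further: x_10 (4 so far).
Nothing else is reachable above x_14; 4 in all.

4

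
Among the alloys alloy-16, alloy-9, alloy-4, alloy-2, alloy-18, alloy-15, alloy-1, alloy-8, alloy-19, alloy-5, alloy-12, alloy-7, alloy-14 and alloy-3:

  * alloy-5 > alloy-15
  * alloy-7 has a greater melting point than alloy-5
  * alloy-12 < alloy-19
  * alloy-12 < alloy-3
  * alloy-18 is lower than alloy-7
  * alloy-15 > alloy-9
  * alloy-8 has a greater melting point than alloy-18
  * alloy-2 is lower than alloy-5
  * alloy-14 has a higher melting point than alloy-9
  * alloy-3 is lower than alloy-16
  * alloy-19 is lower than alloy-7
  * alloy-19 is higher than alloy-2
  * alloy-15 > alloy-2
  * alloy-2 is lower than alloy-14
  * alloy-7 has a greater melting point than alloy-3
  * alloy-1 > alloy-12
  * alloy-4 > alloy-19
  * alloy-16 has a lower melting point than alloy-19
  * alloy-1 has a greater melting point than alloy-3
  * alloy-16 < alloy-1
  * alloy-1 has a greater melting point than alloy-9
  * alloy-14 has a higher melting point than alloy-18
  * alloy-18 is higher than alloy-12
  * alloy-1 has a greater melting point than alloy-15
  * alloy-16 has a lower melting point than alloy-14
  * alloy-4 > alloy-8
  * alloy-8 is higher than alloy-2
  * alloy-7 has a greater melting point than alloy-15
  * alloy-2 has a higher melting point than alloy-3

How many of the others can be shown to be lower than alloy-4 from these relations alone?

7

Directly below alloy-4: alloy-19, alloy-8.
One step further: alloy-12, alloy-18, alloy-16, alloy-2 (6 so far).
One step further: alloy-3 (7 so far).
No other element is forced below alloy-4 by the given relations, so the count is 7.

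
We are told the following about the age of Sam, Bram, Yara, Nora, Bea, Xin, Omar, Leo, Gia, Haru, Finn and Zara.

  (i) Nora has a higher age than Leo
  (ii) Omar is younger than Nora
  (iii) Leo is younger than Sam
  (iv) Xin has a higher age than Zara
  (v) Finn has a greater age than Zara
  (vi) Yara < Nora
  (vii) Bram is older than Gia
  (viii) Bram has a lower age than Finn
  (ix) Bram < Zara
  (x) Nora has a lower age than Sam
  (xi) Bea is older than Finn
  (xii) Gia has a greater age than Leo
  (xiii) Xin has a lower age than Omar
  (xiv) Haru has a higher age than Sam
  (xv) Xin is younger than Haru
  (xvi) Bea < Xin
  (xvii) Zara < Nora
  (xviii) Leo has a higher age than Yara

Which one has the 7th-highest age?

Chaining the given pairs: Yara < Leo < Gia < Bram < Zara < Finn < Bea < Xin < Omar < Nora < Sam < Haru.
The 7th largest is Finn.

Finn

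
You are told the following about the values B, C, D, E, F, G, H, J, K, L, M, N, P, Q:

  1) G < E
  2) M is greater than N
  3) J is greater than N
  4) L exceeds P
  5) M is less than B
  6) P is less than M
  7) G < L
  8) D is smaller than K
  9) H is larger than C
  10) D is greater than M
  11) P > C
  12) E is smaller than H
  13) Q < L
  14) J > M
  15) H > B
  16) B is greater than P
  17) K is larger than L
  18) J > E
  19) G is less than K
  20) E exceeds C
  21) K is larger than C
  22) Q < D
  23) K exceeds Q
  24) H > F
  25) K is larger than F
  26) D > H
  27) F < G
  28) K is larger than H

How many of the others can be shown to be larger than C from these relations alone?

The elements the relations force above C are P, M, B, E, L, H, D, J, K — no chain reaches any other.
That is 9.

9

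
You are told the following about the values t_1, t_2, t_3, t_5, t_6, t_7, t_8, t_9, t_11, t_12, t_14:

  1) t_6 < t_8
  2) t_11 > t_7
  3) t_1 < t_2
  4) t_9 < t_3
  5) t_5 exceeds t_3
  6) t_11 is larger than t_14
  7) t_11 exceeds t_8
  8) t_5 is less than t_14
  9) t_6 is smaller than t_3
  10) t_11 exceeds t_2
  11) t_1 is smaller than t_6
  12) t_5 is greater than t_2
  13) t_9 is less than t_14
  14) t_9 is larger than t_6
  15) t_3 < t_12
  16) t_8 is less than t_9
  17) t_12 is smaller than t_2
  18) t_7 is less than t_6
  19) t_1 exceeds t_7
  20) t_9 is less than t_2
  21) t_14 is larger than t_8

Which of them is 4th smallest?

Chaining the given pairs: t_7 < t_1 < t_6 < t_8 < t_9 < t_3 < t_12 < t_2 < t_5 < t_14 < t_11.
Counting 4 from the smallest end gives t_8.

t_8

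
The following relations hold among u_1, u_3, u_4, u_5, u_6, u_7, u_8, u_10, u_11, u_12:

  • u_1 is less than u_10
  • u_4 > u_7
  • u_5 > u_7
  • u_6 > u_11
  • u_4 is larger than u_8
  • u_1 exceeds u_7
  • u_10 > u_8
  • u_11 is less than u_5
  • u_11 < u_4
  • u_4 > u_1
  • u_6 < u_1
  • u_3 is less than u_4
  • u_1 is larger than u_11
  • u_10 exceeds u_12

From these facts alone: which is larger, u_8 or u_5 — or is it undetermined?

undetermined

Following every chain through u_8: above u_8 we get u_10, u_4.
u_5 is not reached, and no chain runs the other way from u_5 to u_8.
So the given relations leave the order of u_8 and u_5 undetermined.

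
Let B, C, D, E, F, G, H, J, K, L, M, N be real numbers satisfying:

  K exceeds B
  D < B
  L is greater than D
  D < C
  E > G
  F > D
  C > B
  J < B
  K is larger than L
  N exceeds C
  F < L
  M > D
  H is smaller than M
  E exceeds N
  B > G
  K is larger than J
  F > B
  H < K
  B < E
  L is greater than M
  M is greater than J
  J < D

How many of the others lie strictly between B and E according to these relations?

Chaining upward from B reaches: C, F, N, L, K.
Chaining downward from E reaches: J, D, G, C, N.
Strictly between B and E are those in both lists: C, N — 2 elements.

2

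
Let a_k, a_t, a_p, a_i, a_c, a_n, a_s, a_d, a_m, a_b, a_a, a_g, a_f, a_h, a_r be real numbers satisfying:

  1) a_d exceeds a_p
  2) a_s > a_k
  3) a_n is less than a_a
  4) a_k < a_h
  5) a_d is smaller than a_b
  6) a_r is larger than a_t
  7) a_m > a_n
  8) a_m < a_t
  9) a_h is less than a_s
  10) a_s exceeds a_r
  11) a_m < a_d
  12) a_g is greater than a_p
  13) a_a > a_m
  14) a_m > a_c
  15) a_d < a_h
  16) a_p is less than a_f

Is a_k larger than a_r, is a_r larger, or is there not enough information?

undetermined

Following every chain through a_k: above a_k we get a_h, a_s.
a_r is not reached, and no chain runs the other way from a_r to a_k.
So the given relations leave the order of a_k and a_r undetermined.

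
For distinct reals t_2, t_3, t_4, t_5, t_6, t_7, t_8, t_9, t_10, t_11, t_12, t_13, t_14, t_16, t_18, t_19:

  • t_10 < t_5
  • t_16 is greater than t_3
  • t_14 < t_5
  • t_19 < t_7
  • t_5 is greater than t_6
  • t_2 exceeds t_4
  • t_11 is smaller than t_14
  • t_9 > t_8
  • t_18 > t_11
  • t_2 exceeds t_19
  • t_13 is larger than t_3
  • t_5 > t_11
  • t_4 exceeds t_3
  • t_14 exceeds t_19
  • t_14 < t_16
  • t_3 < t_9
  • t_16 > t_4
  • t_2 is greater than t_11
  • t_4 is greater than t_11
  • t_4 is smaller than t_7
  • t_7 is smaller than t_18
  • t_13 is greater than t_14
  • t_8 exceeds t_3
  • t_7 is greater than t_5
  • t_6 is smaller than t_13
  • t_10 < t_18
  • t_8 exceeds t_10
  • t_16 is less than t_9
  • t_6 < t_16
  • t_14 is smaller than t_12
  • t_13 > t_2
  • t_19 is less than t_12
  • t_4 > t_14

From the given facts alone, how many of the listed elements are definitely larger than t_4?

6

Directly above t_4: t_2, t_16, t_7.
One step further: t_13, t_18, t_9 (6 so far).
Nothing else is reachable above t_4; 6 in all.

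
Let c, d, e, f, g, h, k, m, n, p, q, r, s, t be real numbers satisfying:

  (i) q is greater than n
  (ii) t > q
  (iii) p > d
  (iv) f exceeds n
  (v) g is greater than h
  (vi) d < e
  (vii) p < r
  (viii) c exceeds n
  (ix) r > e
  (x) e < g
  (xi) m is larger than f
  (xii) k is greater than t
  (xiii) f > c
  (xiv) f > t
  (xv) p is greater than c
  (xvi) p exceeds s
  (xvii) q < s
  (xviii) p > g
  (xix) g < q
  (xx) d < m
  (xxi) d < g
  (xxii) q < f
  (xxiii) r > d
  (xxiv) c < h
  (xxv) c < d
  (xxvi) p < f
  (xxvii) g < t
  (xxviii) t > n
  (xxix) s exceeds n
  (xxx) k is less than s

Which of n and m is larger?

m

Link the given pairs in sequence: n < c; c < d; d < g; g < q; q < t; t < k; k < s; s < p; p < f; f < m.
Together: n < c < d < g < q < t < k < s < p < f < m.
So n < m; m is the larger of the two.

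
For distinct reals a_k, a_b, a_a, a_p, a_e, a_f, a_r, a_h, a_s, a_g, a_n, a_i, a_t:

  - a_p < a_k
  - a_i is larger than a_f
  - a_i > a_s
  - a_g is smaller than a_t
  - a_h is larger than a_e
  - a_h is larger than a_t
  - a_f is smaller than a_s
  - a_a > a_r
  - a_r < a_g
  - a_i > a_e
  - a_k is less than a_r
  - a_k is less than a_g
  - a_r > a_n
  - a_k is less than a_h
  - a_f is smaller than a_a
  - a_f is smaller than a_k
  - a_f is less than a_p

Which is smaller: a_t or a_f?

Chaining the given relations: a_f < a_p < a_k < a_r < a_g < a_t.
So a_f < a_t; a_f is the smaller of the two.

a_f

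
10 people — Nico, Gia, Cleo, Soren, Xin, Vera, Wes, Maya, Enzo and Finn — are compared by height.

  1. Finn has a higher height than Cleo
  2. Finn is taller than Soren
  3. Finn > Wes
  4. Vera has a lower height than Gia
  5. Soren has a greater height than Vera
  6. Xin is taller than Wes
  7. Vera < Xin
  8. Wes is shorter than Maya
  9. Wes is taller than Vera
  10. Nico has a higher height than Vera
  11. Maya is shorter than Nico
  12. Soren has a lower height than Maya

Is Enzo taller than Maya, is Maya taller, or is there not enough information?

Following every chain through Enzo: nothing is chained to Enzo.
Maya is not reached, and no chain runs the other way from Maya to Enzo.
So the given relations leave the order of Enzo and Maya undetermined.

undetermined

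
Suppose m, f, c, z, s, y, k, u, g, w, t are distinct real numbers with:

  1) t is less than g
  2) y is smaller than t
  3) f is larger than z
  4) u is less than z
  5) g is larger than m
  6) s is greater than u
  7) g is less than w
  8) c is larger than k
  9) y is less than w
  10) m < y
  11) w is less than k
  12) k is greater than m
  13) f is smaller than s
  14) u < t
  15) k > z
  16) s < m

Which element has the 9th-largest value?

f

The consecutive relations fix a unique order: u < z < f < s < m < y < t < g < w < k < c.
Counting 9 from the largest end gives f.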